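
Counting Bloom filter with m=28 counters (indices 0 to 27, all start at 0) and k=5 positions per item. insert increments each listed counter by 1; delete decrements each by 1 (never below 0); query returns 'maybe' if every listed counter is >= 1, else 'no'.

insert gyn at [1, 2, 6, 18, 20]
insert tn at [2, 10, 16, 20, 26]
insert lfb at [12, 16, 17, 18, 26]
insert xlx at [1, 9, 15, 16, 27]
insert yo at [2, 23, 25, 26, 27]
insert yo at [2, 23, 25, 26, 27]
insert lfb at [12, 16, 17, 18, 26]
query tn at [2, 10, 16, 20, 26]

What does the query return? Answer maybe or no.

Answer: maybe

Derivation:
Step 1: insert gyn at [1, 2, 6, 18, 20] -> counters=[0,1,1,0,0,0,1,0,0,0,0,0,0,0,0,0,0,0,1,0,1,0,0,0,0,0,0,0]
Step 2: insert tn at [2, 10, 16, 20, 26] -> counters=[0,1,2,0,0,0,1,0,0,0,1,0,0,0,0,0,1,0,1,0,2,0,0,0,0,0,1,0]
Step 3: insert lfb at [12, 16, 17, 18, 26] -> counters=[0,1,2,0,0,0,1,0,0,0,1,0,1,0,0,0,2,1,2,0,2,0,0,0,0,0,2,0]
Step 4: insert xlx at [1, 9, 15, 16, 27] -> counters=[0,2,2,0,0,0,1,0,0,1,1,0,1,0,0,1,3,1,2,0,2,0,0,0,0,0,2,1]
Step 5: insert yo at [2, 23, 25, 26, 27] -> counters=[0,2,3,0,0,0,1,0,0,1,1,0,1,0,0,1,3,1,2,0,2,0,0,1,0,1,3,2]
Step 6: insert yo at [2, 23, 25, 26, 27] -> counters=[0,2,4,0,0,0,1,0,0,1,1,0,1,0,0,1,3,1,2,0,2,0,0,2,0,2,4,3]
Step 7: insert lfb at [12, 16, 17, 18, 26] -> counters=[0,2,4,0,0,0,1,0,0,1,1,0,2,0,0,1,4,2,3,0,2,0,0,2,0,2,5,3]
Query tn: check counters[2]=4 counters[10]=1 counters[16]=4 counters[20]=2 counters[26]=5 -> maybe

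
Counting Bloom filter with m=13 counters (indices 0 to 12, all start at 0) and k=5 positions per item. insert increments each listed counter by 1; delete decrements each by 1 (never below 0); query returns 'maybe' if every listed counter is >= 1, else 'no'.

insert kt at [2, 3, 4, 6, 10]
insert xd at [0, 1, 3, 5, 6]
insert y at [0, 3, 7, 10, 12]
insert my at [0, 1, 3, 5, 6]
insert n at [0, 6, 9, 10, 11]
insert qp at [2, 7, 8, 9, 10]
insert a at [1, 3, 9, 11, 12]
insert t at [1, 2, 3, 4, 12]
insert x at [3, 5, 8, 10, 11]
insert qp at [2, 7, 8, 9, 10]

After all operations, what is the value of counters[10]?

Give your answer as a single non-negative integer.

Answer: 6

Derivation:
Step 1: insert kt at [2, 3, 4, 6, 10] -> counters=[0,0,1,1,1,0,1,0,0,0,1,0,0]
Step 2: insert xd at [0, 1, 3, 5, 6] -> counters=[1,1,1,2,1,1,2,0,0,0,1,0,0]
Step 3: insert y at [0, 3, 7, 10, 12] -> counters=[2,1,1,3,1,1,2,1,0,0,2,0,1]
Step 4: insert my at [0, 1, 3, 5, 6] -> counters=[3,2,1,4,1,2,3,1,0,0,2,0,1]
Step 5: insert n at [0, 6, 9, 10, 11] -> counters=[4,2,1,4,1,2,4,1,0,1,3,1,1]
Step 6: insert qp at [2, 7, 8, 9, 10] -> counters=[4,2,2,4,1,2,4,2,1,2,4,1,1]
Step 7: insert a at [1, 3, 9, 11, 12] -> counters=[4,3,2,5,1,2,4,2,1,3,4,2,2]
Step 8: insert t at [1, 2, 3, 4, 12] -> counters=[4,4,3,6,2,2,4,2,1,3,4,2,3]
Step 9: insert x at [3, 5, 8, 10, 11] -> counters=[4,4,3,7,2,3,4,2,2,3,5,3,3]
Step 10: insert qp at [2, 7, 8, 9, 10] -> counters=[4,4,4,7,2,3,4,3,3,4,6,3,3]
Final counters=[4,4,4,7,2,3,4,3,3,4,6,3,3] -> counters[10]=6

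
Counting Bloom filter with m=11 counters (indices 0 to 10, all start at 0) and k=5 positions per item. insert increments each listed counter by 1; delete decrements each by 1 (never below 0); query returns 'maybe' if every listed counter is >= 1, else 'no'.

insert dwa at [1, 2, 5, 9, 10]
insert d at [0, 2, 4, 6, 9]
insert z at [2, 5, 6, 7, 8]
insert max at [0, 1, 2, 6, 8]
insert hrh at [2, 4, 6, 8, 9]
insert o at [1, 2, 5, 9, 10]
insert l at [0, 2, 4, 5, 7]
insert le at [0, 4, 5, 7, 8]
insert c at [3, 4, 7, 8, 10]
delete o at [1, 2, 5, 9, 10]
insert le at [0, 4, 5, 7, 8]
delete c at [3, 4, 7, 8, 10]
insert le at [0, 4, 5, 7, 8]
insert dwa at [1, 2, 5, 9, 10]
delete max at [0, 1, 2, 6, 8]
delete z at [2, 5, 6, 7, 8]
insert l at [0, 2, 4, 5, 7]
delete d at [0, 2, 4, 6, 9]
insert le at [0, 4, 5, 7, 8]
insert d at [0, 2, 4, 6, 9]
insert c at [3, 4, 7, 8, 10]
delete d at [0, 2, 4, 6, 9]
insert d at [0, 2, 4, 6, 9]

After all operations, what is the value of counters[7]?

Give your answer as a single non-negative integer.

Step 1: insert dwa at [1, 2, 5, 9, 10] -> counters=[0,1,1,0,0,1,0,0,0,1,1]
Step 2: insert d at [0, 2, 4, 6, 9] -> counters=[1,1,2,0,1,1,1,0,0,2,1]
Step 3: insert z at [2, 5, 6, 7, 8] -> counters=[1,1,3,0,1,2,2,1,1,2,1]
Step 4: insert max at [0, 1, 2, 6, 8] -> counters=[2,2,4,0,1,2,3,1,2,2,1]
Step 5: insert hrh at [2, 4, 6, 8, 9] -> counters=[2,2,5,0,2,2,4,1,3,3,1]
Step 6: insert o at [1, 2, 5, 9, 10] -> counters=[2,3,6,0,2,3,4,1,3,4,2]
Step 7: insert l at [0, 2, 4, 5, 7] -> counters=[3,3,7,0,3,4,4,2,3,4,2]
Step 8: insert le at [0, 4, 5, 7, 8] -> counters=[4,3,7,0,4,5,4,3,4,4,2]
Step 9: insert c at [3, 4, 7, 8, 10] -> counters=[4,3,7,1,5,5,4,4,5,4,3]
Step 10: delete o at [1, 2, 5, 9, 10] -> counters=[4,2,6,1,5,4,4,4,5,3,2]
Step 11: insert le at [0, 4, 5, 7, 8] -> counters=[5,2,6,1,6,5,4,5,6,3,2]
Step 12: delete c at [3, 4, 7, 8, 10] -> counters=[5,2,6,0,5,5,4,4,5,3,1]
Step 13: insert le at [0, 4, 5, 7, 8] -> counters=[6,2,6,0,6,6,4,5,6,3,1]
Step 14: insert dwa at [1, 2, 5, 9, 10] -> counters=[6,3,7,0,6,7,4,5,6,4,2]
Step 15: delete max at [0, 1, 2, 6, 8] -> counters=[5,2,6,0,6,7,3,5,5,4,2]
Step 16: delete z at [2, 5, 6, 7, 8] -> counters=[5,2,5,0,6,6,2,4,4,4,2]
Step 17: insert l at [0, 2, 4, 5, 7] -> counters=[6,2,6,0,7,7,2,5,4,4,2]
Step 18: delete d at [0, 2, 4, 6, 9] -> counters=[5,2,5,0,6,7,1,5,4,3,2]
Step 19: insert le at [0, 4, 5, 7, 8] -> counters=[6,2,5,0,7,8,1,6,5,3,2]
Step 20: insert d at [0, 2, 4, 6, 9] -> counters=[7,2,6,0,8,8,2,6,5,4,2]
Step 21: insert c at [3, 4, 7, 8, 10] -> counters=[7,2,6,1,9,8,2,7,6,4,3]
Step 22: delete d at [0, 2, 4, 6, 9] -> counters=[6,2,5,1,8,8,1,7,6,3,3]
Step 23: insert d at [0, 2, 4, 6, 9] -> counters=[7,2,6,1,9,8,2,7,6,4,3]
Final counters=[7,2,6,1,9,8,2,7,6,4,3] -> counters[7]=7

Answer: 7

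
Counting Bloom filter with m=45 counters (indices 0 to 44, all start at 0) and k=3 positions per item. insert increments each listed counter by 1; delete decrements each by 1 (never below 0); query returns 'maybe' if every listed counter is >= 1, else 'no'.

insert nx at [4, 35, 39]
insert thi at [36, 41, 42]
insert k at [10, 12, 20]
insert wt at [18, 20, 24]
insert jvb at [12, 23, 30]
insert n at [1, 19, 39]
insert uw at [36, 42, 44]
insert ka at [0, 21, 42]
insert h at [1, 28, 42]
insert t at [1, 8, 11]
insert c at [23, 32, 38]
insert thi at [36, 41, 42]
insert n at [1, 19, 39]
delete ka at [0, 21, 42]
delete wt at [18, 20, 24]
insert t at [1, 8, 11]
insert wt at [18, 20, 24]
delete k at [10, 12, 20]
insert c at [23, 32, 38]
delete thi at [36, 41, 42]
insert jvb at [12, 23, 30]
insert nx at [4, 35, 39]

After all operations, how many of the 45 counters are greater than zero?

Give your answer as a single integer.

Answer: 20

Derivation:
Step 1: insert nx at [4, 35, 39] -> counters=[0,0,0,0,1,0,0,0,0,0,0,0,0,0,0,0,0,0,0,0,0,0,0,0,0,0,0,0,0,0,0,0,0,0,0,1,0,0,0,1,0,0,0,0,0]
Step 2: insert thi at [36, 41, 42] -> counters=[0,0,0,0,1,0,0,0,0,0,0,0,0,0,0,0,0,0,0,0,0,0,0,0,0,0,0,0,0,0,0,0,0,0,0,1,1,0,0,1,0,1,1,0,0]
Step 3: insert k at [10, 12, 20] -> counters=[0,0,0,0,1,0,0,0,0,0,1,0,1,0,0,0,0,0,0,0,1,0,0,0,0,0,0,0,0,0,0,0,0,0,0,1,1,0,0,1,0,1,1,0,0]
Step 4: insert wt at [18, 20, 24] -> counters=[0,0,0,0,1,0,0,0,0,0,1,0,1,0,0,0,0,0,1,0,2,0,0,0,1,0,0,0,0,0,0,0,0,0,0,1,1,0,0,1,0,1,1,0,0]
Step 5: insert jvb at [12, 23, 30] -> counters=[0,0,0,0,1,0,0,0,0,0,1,0,2,0,0,0,0,0,1,0,2,0,0,1,1,0,0,0,0,0,1,0,0,0,0,1,1,0,0,1,0,1,1,0,0]
Step 6: insert n at [1, 19, 39] -> counters=[0,1,0,0,1,0,0,0,0,0,1,0,2,0,0,0,0,0,1,1,2,0,0,1,1,0,0,0,0,0,1,0,0,0,0,1,1,0,0,2,0,1,1,0,0]
Step 7: insert uw at [36, 42, 44] -> counters=[0,1,0,0,1,0,0,0,0,0,1,0,2,0,0,0,0,0,1,1,2,0,0,1,1,0,0,0,0,0,1,0,0,0,0,1,2,0,0,2,0,1,2,0,1]
Step 8: insert ka at [0, 21, 42] -> counters=[1,1,0,0,1,0,0,0,0,0,1,0,2,0,0,0,0,0,1,1,2,1,0,1,1,0,0,0,0,0,1,0,0,0,0,1,2,0,0,2,0,1,3,0,1]
Step 9: insert h at [1, 28, 42] -> counters=[1,2,0,0,1,0,0,0,0,0,1,0,2,0,0,0,0,0,1,1,2,1,0,1,1,0,0,0,1,0,1,0,0,0,0,1,2,0,0,2,0,1,4,0,1]
Step 10: insert t at [1, 8, 11] -> counters=[1,3,0,0,1,0,0,0,1,0,1,1,2,0,0,0,0,0,1,1,2,1,0,1,1,0,0,0,1,0,1,0,0,0,0,1,2,0,0,2,0,1,4,0,1]
Step 11: insert c at [23, 32, 38] -> counters=[1,3,0,0,1,0,0,0,1,0,1,1,2,0,0,0,0,0,1,1,2,1,0,2,1,0,0,0,1,0,1,0,1,0,0,1,2,0,1,2,0,1,4,0,1]
Step 12: insert thi at [36, 41, 42] -> counters=[1,3,0,0,1,0,0,0,1,0,1,1,2,0,0,0,0,0,1,1,2,1,0,2,1,0,0,0,1,0,1,0,1,0,0,1,3,0,1,2,0,2,5,0,1]
Step 13: insert n at [1, 19, 39] -> counters=[1,4,0,0,1,0,0,0,1,0,1,1,2,0,0,0,0,0,1,2,2,1,0,2,1,0,0,0,1,0,1,0,1,0,0,1,3,0,1,3,0,2,5,0,1]
Step 14: delete ka at [0, 21, 42] -> counters=[0,4,0,0,1,0,0,0,1,0,1,1,2,0,0,0,0,0,1,2,2,0,0,2,1,0,0,0,1,0,1,0,1,0,0,1,3,0,1,3,0,2,4,0,1]
Step 15: delete wt at [18, 20, 24] -> counters=[0,4,0,0,1,0,0,0,1,0,1,1,2,0,0,0,0,0,0,2,1,0,0,2,0,0,0,0,1,0,1,0,1,0,0,1,3,0,1,3,0,2,4,0,1]
Step 16: insert t at [1, 8, 11] -> counters=[0,5,0,0,1,0,0,0,2,0,1,2,2,0,0,0,0,0,0,2,1,0,0,2,0,0,0,0,1,0,1,0,1,0,0,1,3,0,1,3,0,2,4,0,1]
Step 17: insert wt at [18, 20, 24] -> counters=[0,5,0,0,1,0,0,0,2,0,1,2,2,0,0,0,0,0,1,2,2,0,0,2,1,0,0,0,1,0,1,0,1,0,0,1,3,0,1,3,0,2,4,0,1]
Step 18: delete k at [10, 12, 20] -> counters=[0,5,0,0,1,0,0,0,2,0,0,2,1,0,0,0,0,0,1,2,1,0,0,2,1,0,0,0,1,0,1,0,1,0,0,1,3,0,1,3,0,2,4,0,1]
Step 19: insert c at [23, 32, 38] -> counters=[0,5,0,0,1,0,0,0,2,0,0,2,1,0,0,0,0,0,1,2,1,0,0,3,1,0,0,0,1,0,1,0,2,0,0,1,3,0,2,3,0,2,4,0,1]
Step 20: delete thi at [36, 41, 42] -> counters=[0,5,0,0,1,0,0,0,2,0,0,2,1,0,0,0,0,0,1,2,1,0,0,3,1,0,0,0,1,0,1,0,2,0,0,1,2,0,2,3,0,1,3,0,1]
Step 21: insert jvb at [12, 23, 30] -> counters=[0,5,0,0,1,0,0,0,2,0,0,2,2,0,0,0,0,0,1,2,1,0,0,4,1,0,0,0,1,0,2,0,2,0,0,1,2,0,2,3,0,1,3,0,1]
Step 22: insert nx at [4, 35, 39] -> counters=[0,5,0,0,2,0,0,0,2,0,0,2,2,0,0,0,0,0,1,2,1,0,0,4,1,0,0,0,1,0,2,0,2,0,0,2,2,0,2,4,0,1,3,0,1]
Final counters=[0,5,0,0,2,0,0,0,2,0,0,2,2,0,0,0,0,0,1,2,1,0,0,4,1,0,0,0,1,0,2,0,2,0,0,2,2,0,2,4,0,1,3,0,1] -> 20 nonzero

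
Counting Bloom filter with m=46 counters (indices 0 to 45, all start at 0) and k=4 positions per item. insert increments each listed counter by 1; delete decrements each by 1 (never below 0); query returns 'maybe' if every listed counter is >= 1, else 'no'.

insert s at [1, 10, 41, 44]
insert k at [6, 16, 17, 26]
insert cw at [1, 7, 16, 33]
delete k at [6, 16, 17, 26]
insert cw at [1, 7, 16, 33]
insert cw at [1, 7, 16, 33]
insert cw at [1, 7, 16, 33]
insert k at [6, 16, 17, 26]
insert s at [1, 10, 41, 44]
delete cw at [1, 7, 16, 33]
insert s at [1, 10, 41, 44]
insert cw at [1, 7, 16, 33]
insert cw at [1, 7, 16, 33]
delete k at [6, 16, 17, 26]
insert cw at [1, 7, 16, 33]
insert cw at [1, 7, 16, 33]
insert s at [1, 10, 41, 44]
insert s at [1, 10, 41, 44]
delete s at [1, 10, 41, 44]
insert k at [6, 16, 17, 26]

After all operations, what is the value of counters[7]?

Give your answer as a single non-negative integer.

Answer: 7

Derivation:
Step 1: insert s at [1, 10, 41, 44] -> counters=[0,1,0,0,0,0,0,0,0,0,1,0,0,0,0,0,0,0,0,0,0,0,0,0,0,0,0,0,0,0,0,0,0,0,0,0,0,0,0,0,0,1,0,0,1,0]
Step 2: insert k at [6, 16, 17, 26] -> counters=[0,1,0,0,0,0,1,0,0,0,1,0,0,0,0,0,1,1,0,0,0,0,0,0,0,0,1,0,0,0,0,0,0,0,0,0,0,0,0,0,0,1,0,0,1,0]
Step 3: insert cw at [1, 7, 16, 33] -> counters=[0,2,0,0,0,0,1,1,0,0,1,0,0,0,0,0,2,1,0,0,0,0,0,0,0,0,1,0,0,0,0,0,0,1,0,0,0,0,0,0,0,1,0,0,1,0]
Step 4: delete k at [6, 16, 17, 26] -> counters=[0,2,0,0,0,0,0,1,0,0,1,0,0,0,0,0,1,0,0,0,0,0,0,0,0,0,0,0,0,0,0,0,0,1,0,0,0,0,0,0,0,1,0,0,1,0]
Step 5: insert cw at [1, 7, 16, 33] -> counters=[0,3,0,0,0,0,0,2,0,0,1,0,0,0,0,0,2,0,0,0,0,0,0,0,0,0,0,0,0,0,0,0,0,2,0,0,0,0,0,0,0,1,0,0,1,0]
Step 6: insert cw at [1, 7, 16, 33] -> counters=[0,4,0,0,0,0,0,3,0,0,1,0,0,0,0,0,3,0,0,0,0,0,0,0,0,0,0,0,0,0,0,0,0,3,0,0,0,0,0,0,0,1,0,0,1,0]
Step 7: insert cw at [1, 7, 16, 33] -> counters=[0,5,0,0,0,0,0,4,0,0,1,0,0,0,0,0,4,0,0,0,0,0,0,0,0,0,0,0,0,0,0,0,0,4,0,0,0,0,0,0,0,1,0,0,1,0]
Step 8: insert k at [6, 16, 17, 26] -> counters=[0,5,0,0,0,0,1,4,0,0,1,0,0,0,0,0,5,1,0,0,0,0,0,0,0,0,1,0,0,0,0,0,0,4,0,0,0,0,0,0,0,1,0,0,1,0]
Step 9: insert s at [1, 10, 41, 44] -> counters=[0,6,0,0,0,0,1,4,0,0,2,0,0,0,0,0,5,1,0,0,0,0,0,0,0,0,1,0,0,0,0,0,0,4,0,0,0,0,0,0,0,2,0,0,2,0]
Step 10: delete cw at [1, 7, 16, 33] -> counters=[0,5,0,0,0,0,1,3,0,0,2,0,0,0,0,0,4,1,0,0,0,0,0,0,0,0,1,0,0,0,0,0,0,3,0,0,0,0,0,0,0,2,0,0,2,0]
Step 11: insert s at [1, 10, 41, 44] -> counters=[0,6,0,0,0,0,1,3,0,0,3,0,0,0,0,0,4,1,0,0,0,0,0,0,0,0,1,0,0,0,0,0,0,3,0,0,0,0,0,0,0,3,0,0,3,0]
Step 12: insert cw at [1, 7, 16, 33] -> counters=[0,7,0,0,0,0,1,4,0,0,3,0,0,0,0,0,5,1,0,0,0,0,0,0,0,0,1,0,0,0,0,0,0,4,0,0,0,0,0,0,0,3,0,0,3,0]
Step 13: insert cw at [1, 7, 16, 33] -> counters=[0,8,0,0,0,0,1,5,0,0,3,0,0,0,0,0,6,1,0,0,0,0,0,0,0,0,1,0,0,0,0,0,0,5,0,0,0,0,0,0,0,3,0,0,3,0]
Step 14: delete k at [6, 16, 17, 26] -> counters=[0,8,0,0,0,0,0,5,0,0,3,0,0,0,0,0,5,0,0,0,0,0,0,0,0,0,0,0,0,0,0,0,0,5,0,0,0,0,0,0,0,3,0,0,3,0]
Step 15: insert cw at [1, 7, 16, 33] -> counters=[0,9,0,0,0,0,0,6,0,0,3,0,0,0,0,0,6,0,0,0,0,0,0,0,0,0,0,0,0,0,0,0,0,6,0,0,0,0,0,0,0,3,0,0,3,0]
Step 16: insert cw at [1, 7, 16, 33] -> counters=[0,10,0,0,0,0,0,7,0,0,3,0,0,0,0,0,7,0,0,0,0,0,0,0,0,0,0,0,0,0,0,0,0,7,0,0,0,0,0,0,0,3,0,0,3,0]
Step 17: insert s at [1, 10, 41, 44] -> counters=[0,11,0,0,0,0,0,7,0,0,4,0,0,0,0,0,7,0,0,0,0,0,0,0,0,0,0,0,0,0,0,0,0,7,0,0,0,0,0,0,0,4,0,0,4,0]
Step 18: insert s at [1, 10, 41, 44] -> counters=[0,12,0,0,0,0,0,7,0,0,5,0,0,0,0,0,7,0,0,0,0,0,0,0,0,0,0,0,0,0,0,0,0,7,0,0,0,0,0,0,0,5,0,0,5,0]
Step 19: delete s at [1, 10, 41, 44] -> counters=[0,11,0,0,0,0,0,7,0,0,4,0,0,0,0,0,7,0,0,0,0,0,0,0,0,0,0,0,0,0,0,0,0,7,0,0,0,0,0,0,0,4,0,0,4,0]
Step 20: insert k at [6, 16, 17, 26] -> counters=[0,11,0,0,0,0,1,7,0,0,4,0,0,0,0,0,8,1,0,0,0,0,0,0,0,0,1,0,0,0,0,0,0,7,0,0,0,0,0,0,0,4,0,0,4,0]
Final counters=[0,11,0,0,0,0,1,7,0,0,4,0,0,0,0,0,8,1,0,0,0,0,0,0,0,0,1,0,0,0,0,0,0,7,0,0,0,0,0,0,0,4,0,0,4,0] -> counters[7]=7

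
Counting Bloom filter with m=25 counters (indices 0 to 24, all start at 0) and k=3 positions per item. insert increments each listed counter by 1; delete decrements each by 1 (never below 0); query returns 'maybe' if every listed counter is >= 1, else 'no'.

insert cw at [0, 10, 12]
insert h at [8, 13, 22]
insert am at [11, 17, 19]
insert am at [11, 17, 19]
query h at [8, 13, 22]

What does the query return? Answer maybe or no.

Step 1: insert cw at [0, 10, 12] -> counters=[1,0,0,0,0,0,0,0,0,0,1,0,1,0,0,0,0,0,0,0,0,0,0,0,0]
Step 2: insert h at [8, 13, 22] -> counters=[1,0,0,0,0,0,0,0,1,0,1,0,1,1,0,0,0,0,0,0,0,0,1,0,0]
Step 3: insert am at [11, 17, 19] -> counters=[1,0,0,0,0,0,0,0,1,0,1,1,1,1,0,0,0,1,0,1,0,0,1,0,0]
Step 4: insert am at [11, 17, 19] -> counters=[1,0,0,0,0,0,0,0,1,0,1,2,1,1,0,0,0,2,0,2,0,0,1,0,0]
Query h: check counters[8]=1 counters[13]=1 counters[22]=1 -> maybe

Answer: maybe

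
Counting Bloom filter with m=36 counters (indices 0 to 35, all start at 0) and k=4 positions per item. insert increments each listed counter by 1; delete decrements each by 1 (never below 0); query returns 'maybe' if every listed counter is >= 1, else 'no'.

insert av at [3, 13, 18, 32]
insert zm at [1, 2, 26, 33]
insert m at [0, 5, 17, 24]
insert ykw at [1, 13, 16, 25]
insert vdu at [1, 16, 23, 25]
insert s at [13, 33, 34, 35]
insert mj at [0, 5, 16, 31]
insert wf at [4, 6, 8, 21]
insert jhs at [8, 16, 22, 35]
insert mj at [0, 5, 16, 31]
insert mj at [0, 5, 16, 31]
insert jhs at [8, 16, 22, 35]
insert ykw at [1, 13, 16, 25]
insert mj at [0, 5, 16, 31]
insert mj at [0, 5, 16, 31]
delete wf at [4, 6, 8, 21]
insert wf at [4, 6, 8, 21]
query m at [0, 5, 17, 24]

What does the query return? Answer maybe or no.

Answer: maybe

Derivation:
Step 1: insert av at [3, 13, 18, 32] -> counters=[0,0,0,1,0,0,0,0,0,0,0,0,0,1,0,0,0,0,1,0,0,0,0,0,0,0,0,0,0,0,0,0,1,0,0,0]
Step 2: insert zm at [1, 2, 26, 33] -> counters=[0,1,1,1,0,0,0,0,0,0,0,0,0,1,0,0,0,0,1,0,0,0,0,0,0,0,1,0,0,0,0,0,1,1,0,0]
Step 3: insert m at [0, 5, 17, 24] -> counters=[1,1,1,1,0,1,0,0,0,0,0,0,0,1,0,0,0,1,1,0,0,0,0,0,1,0,1,0,0,0,0,0,1,1,0,0]
Step 4: insert ykw at [1, 13, 16, 25] -> counters=[1,2,1,1,0,1,0,0,0,0,0,0,0,2,0,0,1,1,1,0,0,0,0,0,1,1,1,0,0,0,0,0,1,1,0,0]
Step 5: insert vdu at [1, 16, 23, 25] -> counters=[1,3,1,1,0,1,0,0,0,0,0,0,0,2,0,0,2,1,1,0,0,0,0,1,1,2,1,0,0,0,0,0,1,1,0,0]
Step 6: insert s at [13, 33, 34, 35] -> counters=[1,3,1,1,0,1,0,0,0,0,0,0,0,3,0,0,2,1,1,0,0,0,0,1,1,2,1,0,0,0,0,0,1,2,1,1]
Step 7: insert mj at [0, 5, 16, 31] -> counters=[2,3,1,1,0,2,0,0,0,0,0,0,0,3,0,0,3,1,1,0,0,0,0,1,1,2,1,0,0,0,0,1,1,2,1,1]
Step 8: insert wf at [4, 6, 8, 21] -> counters=[2,3,1,1,1,2,1,0,1,0,0,0,0,3,0,0,3,1,1,0,0,1,0,1,1,2,1,0,0,0,0,1,1,2,1,1]
Step 9: insert jhs at [8, 16, 22, 35] -> counters=[2,3,1,1,1,2,1,0,2,0,0,0,0,3,0,0,4,1,1,0,0,1,1,1,1,2,1,0,0,0,0,1,1,2,1,2]
Step 10: insert mj at [0, 5, 16, 31] -> counters=[3,3,1,1,1,3,1,0,2,0,0,0,0,3,0,0,5,1,1,0,0,1,1,1,1,2,1,0,0,0,0,2,1,2,1,2]
Step 11: insert mj at [0, 5, 16, 31] -> counters=[4,3,1,1,1,4,1,0,2,0,0,0,0,3,0,0,6,1,1,0,0,1,1,1,1,2,1,0,0,0,0,3,1,2,1,2]
Step 12: insert jhs at [8, 16, 22, 35] -> counters=[4,3,1,1,1,4,1,0,3,0,0,0,0,3,0,0,7,1,1,0,0,1,2,1,1,2,1,0,0,0,0,3,1,2,1,3]
Step 13: insert ykw at [1, 13, 16, 25] -> counters=[4,4,1,1,1,4,1,0,3,0,0,0,0,4,0,0,8,1,1,0,0,1,2,1,1,3,1,0,0,0,0,3,1,2,1,3]
Step 14: insert mj at [0, 5, 16, 31] -> counters=[5,4,1,1,1,5,1,0,3,0,0,0,0,4,0,0,9,1,1,0,0,1,2,1,1,3,1,0,0,0,0,4,1,2,1,3]
Step 15: insert mj at [0, 5, 16, 31] -> counters=[6,4,1,1,1,6,1,0,3,0,0,0,0,4,0,0,10,1,1,0,0,1,2,1,1,3,1,0,0,0,0,5,1,2,1,3]
Step 16: delete wf at [4, 6, 8, 21] -> counters=[6,4,1,1,0,6,0,0,2,0,0,0,0,4,0,0,10,1,1,0,0,0,2,1,1,3,1,0,0,0,0,5,1,2,1,3]
Step 17: insert wf at [4, 6, 8, 21] -> counters=[6,4,1,1,1,6,1,0,3,0,0,0,0,4,0,0,10,1,1,0,0,1,2,1,1,3,1,0,0,0,0,5,1,2,1,3]
Query m: check counters[0]=6 counters[5]=6 counters[17]=1 counters[24]=1 -> maybe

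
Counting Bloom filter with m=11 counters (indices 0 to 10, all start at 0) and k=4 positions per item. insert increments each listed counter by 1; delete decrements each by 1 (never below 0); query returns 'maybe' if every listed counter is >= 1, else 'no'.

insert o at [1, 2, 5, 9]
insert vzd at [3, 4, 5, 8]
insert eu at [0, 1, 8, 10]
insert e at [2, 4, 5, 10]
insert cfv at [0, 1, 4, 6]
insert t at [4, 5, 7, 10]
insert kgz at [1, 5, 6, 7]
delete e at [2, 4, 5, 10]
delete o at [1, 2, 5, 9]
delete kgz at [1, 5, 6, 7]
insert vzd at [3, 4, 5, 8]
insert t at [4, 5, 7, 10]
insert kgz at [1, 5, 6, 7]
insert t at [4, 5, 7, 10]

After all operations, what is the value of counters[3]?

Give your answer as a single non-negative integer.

Answer: 2

Derivation:
Step 1: insert o at [1, 2, 5, 9] -> counters=[0,1,1,0,0,1,0,0,0,1,0]
Step 2: insert vzd at [3, 4, 5, 8] -> counters=[0,1,1,1,1,2,0,0,1,1,0]
Step 3: insert eu at [0, 1, 8, 10] -> counters=[1,2,1,1,1,2,0,0,2,1,1]
Step 4: insert e at [2, 4, 5, 10] -> counters=[1,2,2,1,2,3,0,0,2,1,2]
Step 5: insert cfv at [0, 1, 4, 6] -> counters=[2,3,2,1,3,3,1,0,2,1,2]
Step 6: insert t at [4, 5, 7, 10] -> counters=[2,3,2,1,4,4,1,1,2,1,3]
Step 7: insert kgz at [1, 5, 6, 7] -> counters=[2,4,2,1,4,5,2,2,2,1,3]
Step 8: delete e at [2, 4, 5, 10] -> counters=[2,4,1,1,3,4,2,2,2,1,2]
Step 9: delete o at [1, 2, 5, 9] -> counters=[2,3,0,1,3,3,2,2,2,0,2]
Step 10: delete kgz at [1, 5, 6, 7] -> counters=[2,2,0,1,3,2,1,1,2,0,2]
Step 11: insert vzd at [3, 4, 5, 8] -> counters=[2,2,0,2,4,3,1,1,3,0,2]
Step 12: insert t at [4, 5, 7, 10] -> counters=[2,2,0,2,5,4,1,2,3,0,3]
Step 13: insert kgz at [1, 5, 6, 7] -> counters=[2,3,0,2,5,5,2,3,3,0,3]
Step 14: insert t at [4, 5, 7, 10] -> counters=[2,3,0,2,6,6,2,4,3,0,4]
Final counters=[2,3,0,2,6,6,2,4,3,0,4] -> counters[3]=2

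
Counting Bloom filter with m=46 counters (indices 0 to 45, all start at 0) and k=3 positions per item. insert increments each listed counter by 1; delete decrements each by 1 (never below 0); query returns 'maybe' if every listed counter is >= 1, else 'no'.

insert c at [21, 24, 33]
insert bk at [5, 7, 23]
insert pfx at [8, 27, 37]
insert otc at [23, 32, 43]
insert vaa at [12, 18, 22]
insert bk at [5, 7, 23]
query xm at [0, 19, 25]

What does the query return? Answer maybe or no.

Step 1: insert c at [21, 24, 33] -> counters=[0,0,0,0,0,0,0,0,0,0,0,0,0,0,0,0,0,0,0,0,0,1,0,0,1,0,0,0,0,0,0,0,0,1,0,0,0,0,0,0,0,0,0,0,0,0]
Step 2: insert bk at [5, 7, 23] -> counters=[0,0,0,0,0,1,0,1,0,0,0,0,0,0,0,0,0,0,0,0,0,1,0,1,1,0,0,0,0,0,0,0,0,1,0,0,0,0,0,0,0,0,0,0,0,0]
Step 3: insert pfx at [8, 27, 37] -> counters=[0,0,0,0,0,1,0,1,1,0,0,0,0,0,0,0,0,0,0,0,0,1,0,1,1,0,0,1,0,0,0,0,0,1,0,0,0,1,0,0,0,0,0,0,0,0]
Step 4: insert otc at [23, 32, 43] -> counters=[0,0,0,0,0,1,0,1,1,0,0,0,0,0,0,0,0,0,0,0,0,1,0,2,1,0,0,1,0,0,0,0,1,1,0,0,0,1,0,0,0,0,0,1,0,0]
Step 5: insert vaa at [12, 18, 22] -> counters=[0,0,0,0,0,1,0,1,1,0,0,0,1,0,0,0,0,0,1,0,0,1,1,2,1,0,0,1,0,0,0,0,1,1,0,0,0,1,0,0,0,0,0,1,0,0]
Step 6: insert bk at [5, 7, 23] -> counters=[0,0,0,0,0,2,0,2,1,0,0,0,1,0,0,0,0,0,1,0,0,1,1,3,1,0,0,1,0,0,0,0,1,1,0,0,0,1,0,0,0,0,0,1,0,0]
Query xm: check counters[0]=0 counters[19]=0 counters[25]=0 -> no

Answer: no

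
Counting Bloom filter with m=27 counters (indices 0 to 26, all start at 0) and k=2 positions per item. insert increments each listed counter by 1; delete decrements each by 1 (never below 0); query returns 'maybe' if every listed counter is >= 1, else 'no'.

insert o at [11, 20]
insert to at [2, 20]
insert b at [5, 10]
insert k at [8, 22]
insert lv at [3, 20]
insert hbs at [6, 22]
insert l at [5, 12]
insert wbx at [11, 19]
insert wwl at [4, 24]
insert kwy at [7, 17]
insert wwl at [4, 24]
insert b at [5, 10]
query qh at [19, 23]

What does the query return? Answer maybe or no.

Answer: no

Derivation:
Step 1: insert o at [11, 20] -> counters=[0,0,0,0,0,0,0,0,0,0,0,1,0,0,0,0,0,0,0,0,1,0,0,0,0,0,0]
Step 2: insert to at [2, 20] -> counters=[0,0,1,0,0,0,0,0,0,0,0,1,0,0,0,0,0,0,0,0,2,0,0,0,0,0,0]
Step 3: insert b at [5, 10] -> counters=[0,0,1,0,0,1,0,0,0,0,1,1,0,0,0,0,0,0,0,0,2,0,0,0,0,0,0]
Step 4: insert k at [8, 22] -> counters=[0,0,1,0,0,1,0,0,1,0,1,1,0,0,0,0,0,0,0,0,2,0,1,0,0,0,0]
Step 5: insert lv at [3, 20] -> counters=[0,0,1,1,0,1,0,0,1,0,1,1,0,0,0,0,0,0,0,0,3,0,1,0,0,0,0]
Step 6: insert hbs at [6, 22] -> counters=[0,0,1,1,0,1,1,0,1,0,1,1,0,0,0,0,0,0,0,0,3,0,2,0,0,0,0]
Step 7: insert l at [5, 12] -> counters=[0,0,1,1,0,2,1,0,1,0,1,1,1,0,0,0,0,0,0,0,3,0,2,0,0,0,0]
Step 8: insert wbx at [11, 19] -> counters=[0,0,1,1,0,2,1,0,1,0,1,2,1,0,0,0,0,0,0,1,3,0,2,0,0,0,0]
Step 9: insert wwl at [4, 24] -> counters=[0,0,1,1,1,2,1,0,1,0,1,2,1,0,0,0,0,0,0,1,3,0,2,0,1,0,0]
Step 10: insert kwy at [7, 17] -> counters=[0,0,1,1,1,2,1,1,1,0,1,2,1,0,0,0,0,1,0,1,3,0,2,0,1,0,0]
Step 11: insert wwl at [4, 24] -> counters=[0,0,1,1,2,2,1,1,1,0,1,2,1,0,0,0,0,1,0,1,3,0,2,0,2,0,0]
Step 12: insert b at [5, 10] -> counters=[0,0,1,1,2,3,1,1,1,0,2,2,1,0,0,0,0,1,0,1,3,0,2,0,2,0,0]
Query qh: check counters[19]=1 counters[23]=0 -> no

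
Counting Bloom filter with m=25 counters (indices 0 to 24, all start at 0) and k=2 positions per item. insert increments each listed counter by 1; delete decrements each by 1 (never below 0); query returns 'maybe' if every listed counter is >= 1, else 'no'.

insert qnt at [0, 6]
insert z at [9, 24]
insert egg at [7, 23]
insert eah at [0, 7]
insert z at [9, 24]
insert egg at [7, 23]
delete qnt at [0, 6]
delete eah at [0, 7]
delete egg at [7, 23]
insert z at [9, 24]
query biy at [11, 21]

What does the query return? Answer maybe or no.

Answer: no

Derivation:
Step 1: insert qnt at [0, 6] -> counters=[1,0,0,0,0,0,1,0,0,0,0,0,0,0,0,0,0,0,0,0,0,0,0,0,0]
Step 2: insert z at [9, 24] -> counters=[1,0,0,0,0,0,1,0,0,1,0,0,0,0,0,0,0,0,0,0,0,0,0,0,1]
Step 3: insert egg at [7, 23] -> counters=[1,0,0,0,0,0,1,1,0,1,0,0,0,0,0,0,0,0,0,0,0,0,0,1,1]
Step 4: insert eah at [0, 7] -> counters=[2,0,0,0,0,0,1,2,0,1,0,0,0,0,0,0,0,0,0,0,0,0,0,1,1]
Step 5: insert z at [9, 24] -> counters=[2,0,0,0,0,0,1,2,0,2,0,0,0,0,0,0,0,0,0,0,0,0,0,1,2]
Step 6: insert egg at [7, 23] -> counters=[2,0,0,0,0,0,1,3,0,2,0,0,0,0,0,0,0,0,0,0,0,0,0,2,2]
Step 7: delete qnt at [0, 6] -> counters=[1,0,0,0,0,0,0,3,0,2,0,0,0,0,0,0,0,0,0,0,0,0,0,2,2]
Step 8: delete eah at [0, 7] -> counters=[0,0,0,0,0,0,0,2,0,2,0,0,0,0,0,0,0,0,0,0,0,0,0,2,2]
Step 9: delete egg at [7, 23] -> counters=[0,0,0,0,0,0,0,1,0,2,0,0,0,0,0,0,0,0,0,0,0,0,0,1,2]
Step 10: insert z at [9, 24] -> counters=[0,0,0,0,0,0,0,1,0,3,0,0,0,0,0,0,0,0,0,0,0,0,0,1,3]
Query biy: check counters[11]=0 counters[21]=0 -> no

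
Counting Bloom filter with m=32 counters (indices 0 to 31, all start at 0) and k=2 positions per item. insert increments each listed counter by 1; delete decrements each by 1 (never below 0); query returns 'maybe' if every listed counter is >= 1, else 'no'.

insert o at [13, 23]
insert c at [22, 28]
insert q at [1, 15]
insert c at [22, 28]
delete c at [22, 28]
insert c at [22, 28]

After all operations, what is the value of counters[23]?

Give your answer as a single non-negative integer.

Step 1: insert o at [13, 23] -> counters=[0,0,0,0,0,0,0,0,0,0,0,0,0,1,0,0,0,0,0,0,0,0,0,1,0,0,0,0,0,0,0,0]
Step 2: insert c at [22, 28] -> counters=[0,0,0,0,0,0,0,0,0,0,0,0,0,1,0,0,0,0,0,0,0,0,1,1,0,0,0,0,1,0,0,0]
Step 3: insert q at [1, 15] -> counters=[0,1,0,0,0,0,0,0,0,0,0,0,0,1,0,1,0,0,0,0,0,0,1,1,0,0,0,0,1,0,0,0]
Step 4: insert c at [22, 28] -> counters=[0,1,0,0,0,0,0,0,0,0,0,0,0,1,0,1,0,0,0,0,0,0,2,1,0,0,0,0,2,0,0,0]
Step 5: delete c at [22, 28] -> counters=[0,1,0,0,0,0,0,0,0,0,0,0,0,1,0,1,0,0,0,0,0,0,1,1,0,0,0,0,1,0,0,0]
Step 6: insert c at [22, 28] -> counters=[0,1,0,0,0,0,0,0,0,0,0,0,0,1,0,1,0,0,0,0,0,0,2,1,0,0,0,0,2,0,0,0]
Final counters=[0,1,0,0,0,0,0,0,0,0,0,0,0,1,0,1,0,0,0,0,0,0,2,1,0,0,0,0,2,0,0,0] -> counters[23]=1

Answer: 1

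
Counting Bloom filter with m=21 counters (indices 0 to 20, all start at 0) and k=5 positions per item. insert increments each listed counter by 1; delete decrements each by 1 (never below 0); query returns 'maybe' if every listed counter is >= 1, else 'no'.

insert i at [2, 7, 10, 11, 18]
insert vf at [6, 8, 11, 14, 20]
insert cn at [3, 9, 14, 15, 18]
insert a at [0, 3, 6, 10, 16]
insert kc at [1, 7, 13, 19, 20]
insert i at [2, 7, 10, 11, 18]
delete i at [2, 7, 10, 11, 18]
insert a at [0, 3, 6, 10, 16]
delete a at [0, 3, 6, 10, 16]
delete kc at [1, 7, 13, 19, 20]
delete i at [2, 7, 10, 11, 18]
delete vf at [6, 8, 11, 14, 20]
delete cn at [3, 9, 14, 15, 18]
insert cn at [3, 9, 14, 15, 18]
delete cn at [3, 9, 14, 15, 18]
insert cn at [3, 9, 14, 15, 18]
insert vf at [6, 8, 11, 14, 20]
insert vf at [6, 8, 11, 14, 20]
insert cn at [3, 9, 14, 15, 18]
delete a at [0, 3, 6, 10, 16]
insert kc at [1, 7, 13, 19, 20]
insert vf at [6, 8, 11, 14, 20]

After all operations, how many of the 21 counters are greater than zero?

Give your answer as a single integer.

Answer: 13

Derivation:
Step 1: insert i at [2, 7, 10, 11, 18] -> counters=[0,0,1,0,0,0,0,1,0,0,1,1,0,0,0,0,0,0,1,0,0]
Step 2: insert vf at [6, 8, 11, 14, 20] -> counters=[0,0,1,0,0,0,1,1,1,0,1,2,0,0,1,0,0,0,1,0,1]
Step 3: insert cn at [3, 9, 14, 15, 18] -> counters=[0,0,1,1,0,0,1,1,1,1,1,2,0,0,2,1,0,0,2,0,1]
Step 4: insert a at [0, 3, 6, 10, 16] -> counters=[1,0,1,2,0,0,2,1,1,1,2,2,0,0,2,1,1,0,2,0,1]
Step 5: insert kc at [1, 7, 13, 19, 20] -> counters=[1,1,1,2,0,0,2,2,1,1,2,2,0,1,2,1,1,0,2,1,2]
Step 6: insert i at [2, 7, 10, 11, 18] -> counters=[1,1,2,2,0,0,2,3,1,1,3,3,0,1,2,1,1,0,3,1,2]
Step 7: delete i at [2, 7, 10, 11, 18] -> counters=[1,1,1,2,0,0,2,2,1,1,2,2,0,1,2,1,1,0,2,1,2]
Step 8: insert a at [0, 3, 6, 10, 16] -> counters=[2,1,1,3,0,0,3,2,1,1,3,2,0,1,2,1,2,0,2,1,2]
Step 9: delete a at [0, 3, 6, 10, 16] -> counters=[1,1,1,2,0,0,2,2,1,1,2,2,0,1,2,1,1,0,2,1,2]
Step 10: delete kc at [1, 7, 13, 19, 20] -> counters=[1,0,1,2,0,0,2,1,1,1,2,2,0,0,2,1,1,0,2,0,1]
Step 11: delete i at [2, 7, 10, 11, 18] -> counters=[1,0,0,2,0,0,2,0,1,1,1,1,0,0,2,1,1,0,1,0,1]
Step 12: delete vf at [6, 8, 11, 14, 20] -> counters=[1,0,0,2,0,0,1,0,0,1,1,0,0,0,1,1,1,0,1,0,0]
Step 13: delete cn at [3, 9, 14, 15, 18] -> counters=[1,0,0,1,0,0,1,0,0,0,1,0,0,0,0,0,1,0,0,0,0]
Step 14: insert cn at [3, 9, 14, 15, 18] -> counters=[1,0,0,2,0,0,1,0,0,1,1,0,0,0,1,1,1,0,1,0,0]
Step 15: delete cn at [3, 9, 14, 15, 18] -> counters=[1,0,0,1,0,0,1,0,0,0,1,0,0,0,0,0,1,0,0,0,0]
Step 16: insert cn at [3, 9, 14, 15, 18] -> counters=[1,0,0,2,0,0,1,0,0,1,1,0,0,0,1,1,1,0,1,0,0]
Step 17: insert vf at [6, 8, 11, 14, 20] -> counters=[1,0,0,2,0,0,2,0,1,1,1,1,0,0,2,1,1,0,1,0,1]
Step 18: insert vf at [6, 8, 11, 14, 20] -> counters=[1,0,0,2,0,0,3,0,2,1,1,2,0,0,3,1,1,0,1,0,2]
Step 19: insert cn at [3, 9, 14, 15, 18] -> counters=[1,0,0,3,0,0,3,0,2,2,1,2,0,0,4,2,1,0,2,0,2]
Step 20: delete a at [0, 3, 6, 10, 16] -> counters=[0,0,0,2,0,0,2,0,2,2,0,2,0,0,4,2,0,0,2,0,2]
Step 21: insert kc at [1, 7, 13, 19, 20] -> counters=[0,1,0,2,0,0,2,1,2,2,0,2,0,1,4,2,0,0,2,1,3]
Step 22: insert vf at [6, 8, 11, 14, 20] -> counters=[0,1,0,2,0,0,3,1,3,2,0,3,0,1,5,2,0,0,2,1,4]
Final counters=[0,1,0,2,0,0,3,1,3,2,0,3,0,1,5,2,0,0,2,1,4] -> 13 nonzero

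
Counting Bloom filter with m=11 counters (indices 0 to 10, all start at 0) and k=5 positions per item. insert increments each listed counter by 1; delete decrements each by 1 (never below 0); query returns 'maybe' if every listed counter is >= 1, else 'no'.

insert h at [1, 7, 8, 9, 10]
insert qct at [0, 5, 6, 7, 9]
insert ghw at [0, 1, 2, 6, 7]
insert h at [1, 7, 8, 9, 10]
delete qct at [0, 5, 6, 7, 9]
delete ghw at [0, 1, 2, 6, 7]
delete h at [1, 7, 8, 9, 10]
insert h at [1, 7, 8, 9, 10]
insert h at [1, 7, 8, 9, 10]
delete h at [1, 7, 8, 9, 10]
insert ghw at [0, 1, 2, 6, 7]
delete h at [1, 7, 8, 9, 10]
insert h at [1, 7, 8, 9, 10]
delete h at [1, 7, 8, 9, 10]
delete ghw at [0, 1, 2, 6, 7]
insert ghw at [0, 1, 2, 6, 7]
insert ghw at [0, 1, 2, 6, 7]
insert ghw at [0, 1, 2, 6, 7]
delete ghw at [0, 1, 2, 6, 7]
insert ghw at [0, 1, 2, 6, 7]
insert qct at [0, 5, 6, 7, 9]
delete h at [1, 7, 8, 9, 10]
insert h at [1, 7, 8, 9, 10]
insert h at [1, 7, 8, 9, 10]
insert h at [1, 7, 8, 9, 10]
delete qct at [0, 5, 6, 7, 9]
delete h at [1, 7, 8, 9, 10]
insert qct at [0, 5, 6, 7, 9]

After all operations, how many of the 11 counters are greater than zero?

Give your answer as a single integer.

Step 1: insert h at [1, 7, 8, 9, 10] -> counters=[0,1,0,0,0,0,0,1,1,1,1]
Step 2: insert qct at [0, 5, 6, 7, 9] -> counters=[1,1,0,0,0,1,1,2,1,2,1]
Step 3: insert ghw at [0, 1, 2, 6, 7] -> counters=[2,2,1,0,0,1,2,3,1,2,1]
Step 4: insert h at [1, 7, 8, 9, 10] -> counters=[2,3,1,0,0,1,2,4,2,3,2]
Step 5: delete qct at [0, 5, 6, 7, 9] -> counters=[1,3,1,0,0,0,1,3,2,2,2]
Step 6: delete ghw at [0, 1, 2, 6, 7] -> counters=[0,2,0,0,0,0,0,2,2,2,2]
Step 7: delete h at [1, 7, 8, 9, 10] -> counters=[0,1,0,0,0,0,0,1,1,1,1]
Step 8: insert h at [1, 7, 8, 9, 10] -> counters=[0,2,0,0,0,0,0,2,2,2,2]
Step 9: insert h at [1, 7, 8, 9, 10] -> counters=[0,3,0,0,0,0,0,3,3,3,3]
Step 10: delete h at [1, 7, 8, 9, 10] -> counters=[0,2,0,0,0,0,0,2,2,2,2]
Step 11: insert ghw at [0, 1, 2, 6, 7] -> counters=[1,3,1,0,0,0,1,3,2,2,2]
Step 12: delete h at [1, 7, 8, 9, 10] -> counters=[1,2,1,0,0,0,1,2,1,1,1]
Step 13: insert h at [1, 7, 8, 9, 10] -> counters=[1,3,1,0,0,0,1,3,2,2,2]
Step 14: delete h at [1, 7, 8, 9, 10] -> counters=[1,2,1,0,0,0,1,2,1,1,1]
Step 15: delete ghw at [0, 1, 2, 6, 7] -> counters=[0,1,0,0,0,0,0,1,1,1,1]
Step 16: insert ghw at [0, 1, 2, 6, 7] -> counters=[1,2,1,0,0,0,1,2,1,1,1]
Step 17: insert ghw at [0, 1, 2, 6, 7] -> counters=[2,3,2,0,0,0,2,3,1,1,1]
Step 18: insert ghw at [0, 1, 2, 6, 7] -> counters=[3,4,3,0,0,0,3,4,1,1,1]
Step 19: delete ghw at [0, 1, 2, 6, 7] -> counters=[2,3,2,0,0,0,2,3,1,1,1]
Step 20: insert ghw at [0, 1, 2, 6, 7] -> counters=[3,4,3,0,0,0,3,4,1,1,1]
Step 21: insert qct at [0, 5, 6, 7, 9] -> counters=[4,4,3,0,0,1,4,5,1,2,1]
Step 22: delete h at [1, 7, 8, 9, 10] -> counters=[4,3,3,0,0,1,4,4,0,1,0]
Step 23: insert h at [1, 7, 8, 9, 10] -> counters=[4,4,3,0,0,1,4,5,1,2,1]
Step 24: insert h at [1, 7, 8, 9, 10] -> counters=[4,5,3,0,0,1,4,6,2,3,2]
Step 25: insert h at [1, 7, 8, 9, 10] -> counters=[4,6,3,0,0,1,4,7,3,4,3]
Step 26: delete qct at [0, 5, 6, 7, 9] -> counters=[3,6,3,0,0,0,3,6,3,3,3]
Step 27: delete h at [1, 7, 8, 9, 10] -> counters=[3,5,3,0,0,0,3,5,2,2,2]
Step 28: insert qct at [0, 5, 6, 7, 9] -> counters=[4,5,3,0,0,1,4,6,2,3,2]
Final counters=[4,5,3,0,0,1,4,6,2,3,2] -> 9 nonzero

Answer: 9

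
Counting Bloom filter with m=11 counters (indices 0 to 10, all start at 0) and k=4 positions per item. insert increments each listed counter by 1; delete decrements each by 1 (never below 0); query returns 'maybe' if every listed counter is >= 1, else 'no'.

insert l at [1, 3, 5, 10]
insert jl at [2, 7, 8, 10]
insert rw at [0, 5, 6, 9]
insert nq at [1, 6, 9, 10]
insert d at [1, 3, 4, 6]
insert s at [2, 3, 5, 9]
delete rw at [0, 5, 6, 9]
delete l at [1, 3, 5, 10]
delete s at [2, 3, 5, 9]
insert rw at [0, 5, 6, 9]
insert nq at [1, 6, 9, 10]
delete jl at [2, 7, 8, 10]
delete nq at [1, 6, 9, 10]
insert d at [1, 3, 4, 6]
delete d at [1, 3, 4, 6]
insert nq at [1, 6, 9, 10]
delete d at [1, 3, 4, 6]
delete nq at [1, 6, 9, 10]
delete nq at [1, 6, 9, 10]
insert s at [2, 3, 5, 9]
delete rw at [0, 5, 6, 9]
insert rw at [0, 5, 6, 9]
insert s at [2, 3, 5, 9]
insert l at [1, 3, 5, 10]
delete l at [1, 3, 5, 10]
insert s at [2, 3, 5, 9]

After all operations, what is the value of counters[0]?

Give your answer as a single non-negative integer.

Answer: 1

Derivation:
Step 1: insert l at [1, 3, 5, 10] -> counters=[0,1,0,1,0,1,0,0,0,0,1]
Step 2: insert jl at [2, 7, 8, 10] -> counters=[0,1,1,1,0,1,0,1,1,0,2]
Step 3: insert rw at [0, 5, 6, 9] -> counters=[1,1,1,1,0,2,1,1,1,1,2]
Step 4: insert nq at [1, 6, 9, 10] -> counters=[1,2,1,1,0,2,2,1,1,2,3]
Step 5: insert d at [1, 3, 4, 6] -> counters=[1,3,1,2,1,2,3,1,1,2,3]
Step 6: insert s at [2, 3, 5, 9] -> counters=[1,3,2,3,1,3,3,1,1,3,3]
Step 7: delete rw at [0, 5, 6, 9] -> counters=[0,3,2,3,1,2,2,1,1,2,3]
Step 8: delete l at [1, 3, 5, 10] -> counters=[0,2,2,2,1,1,2,1,1,2,2]
Step 9: delete s at [2, 3, 5, 9] -> counters=[0,2,1,1,1,0,2,1,1,1,2]
Step 10: insert rw at [0, 5, 6, 9] -> counters=[1,2,1,1,1,1,3,1,1,2,2]
Step 11: insert nq at [1, 6, 9, 10] -> counters=[1,3,1,1,1,1,4,1,1,3,3]
Step 12: delete jl at [2, 7, 8, 10] -> counters=[1,3,0,1,1,1,4,0,0,3,2]
Step 13: delete nq at [1, 6, 9, 10] -> counters=[1,2,0,1,1,1,3,0,0,2,1]
Step 14: insert d at [1, 3, 4, 6] -> counters=[1,3,0,2,2,1,4,0,0,2,1]
Step 15: delete d at [1, 3, 4, 6] -> counters=[1,2,0,1,1,1,3,0,0,2,1]
Step 16: insert nq at [1, 6, 9, 10] -> counters=[1,3,0,1,1,1,4,0,0,3,2]
Step 17: delete d at [1, 3, 4, 6] -> counters=[1,2,0,0,0,1,3,0,0,3,2]
Step 18: delete nq at [1, 6, 9, 10] -> counters=[1,1,0,0,0,1,2,0,0,2,1]
Step 19: delete nq at [1, 6, 9, 10] -> counters=[1,0,0,0,0,1,1,0,0,1,0]
Step 20: insert s at [2, 3, 5, 9] -> counters=[1,0,1,1,0,2,1,0,0,2,0]
Step 21: delete rw at [0, 5, 6, 9] -> counters=[0,0,1,1,0,1,0,0,0,1,0]
Step 22: insert rw at [0, 5, 6, 9] -> counters=[1,0,1,1,0,2,1,0,0,2,0]
Step 23: insert s at [2, 3, 5, 9] -> counters=[1,0,2,2,0,3,1,0,0,3,0]
Step 24: insert l at [1, 3, 5, 10] -> counters=[1,1,2,3,0,4,1,0,0,3,1]
Step 25: delete l at [1, 3, 5, 10] -> counters=[1,0,2,2,0,3,1,0,0,3,0]
Step 26: insert s at [2, 3, 5, 9] -> counters=[1,0,3,3,0,4,1,0,0,4,0]
Final counters=[1,0,3,3,0,4,1,0,0,4,0] -> counters[0]=1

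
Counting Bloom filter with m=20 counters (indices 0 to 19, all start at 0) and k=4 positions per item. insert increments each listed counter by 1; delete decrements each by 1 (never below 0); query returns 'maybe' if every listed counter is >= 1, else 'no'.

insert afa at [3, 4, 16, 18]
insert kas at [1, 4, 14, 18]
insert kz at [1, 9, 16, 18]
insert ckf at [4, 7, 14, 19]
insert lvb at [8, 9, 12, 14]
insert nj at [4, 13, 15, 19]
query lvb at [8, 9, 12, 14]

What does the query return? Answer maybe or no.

Step 1: insert afa at [3, 4, 16, 18] -> counters=[0,0,0,1,1,0,0,0,0,0,0,0,0,0,0,0,1,0,1,0]
Step 2: insert kas at [1, 4, 14, 18] -> counters=[0,1,0,1,2,0,0,0,0,0,0,0,0,0,1,0,1,0,2,0]
Step 3: insert kz at [1, 9, 16, 18] -> counters=[0,2,0,1,2,0,0,0,0,1,0,0,0,0,1,0,2,0,3,0]
Step 4: insert ckf at [4, 7, 14, 19] -> counters=[0,2,0,1,3,0,0,1,0,1,0,0,0,0,2,0,2,0,3,1]
Step 5: insert lvb at [8, 9, 12, 14] -> counters=[0,2,0,1,3,0,0,1,1,2,0,0,1,0,3,0,2,0,3,1]
Step 6: insert nj at [4, 13, 15, 19] -> counters=[0,2,0,1,4,0,0,1,1,2,0,0,1,1,3,1,2,0,3,2]
Query lvb: check counters[8]=1 counters[9]=2 counters[12]=1 counters[14]=3 -> maybe

Answer: maybe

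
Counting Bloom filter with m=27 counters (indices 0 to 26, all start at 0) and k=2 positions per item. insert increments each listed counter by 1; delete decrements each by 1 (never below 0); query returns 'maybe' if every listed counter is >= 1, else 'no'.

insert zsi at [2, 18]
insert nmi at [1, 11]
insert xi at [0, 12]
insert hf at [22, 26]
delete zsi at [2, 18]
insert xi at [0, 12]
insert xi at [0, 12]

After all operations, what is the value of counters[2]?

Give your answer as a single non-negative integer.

Answer: 0

Derivation:
Step 1: insert zsi at [2, 18] -> counters=[0,0,1,0,0,0,0,0,0,0,0,0,0,0,0,0,0,0,1,0,0,0,0,0,0,0,0]
Step 2: insert nmi at [1, 11] -> counters=[0,1,1,0,0,0,0,0,0,0,0,1,0,0,0,0,0,0,1,0,0,0,0,0,0,0,0]
Step 3: insert xi at [0, 12] -> counters=[1,1,1,0,0,0,0,0,0,0,0,1,1,0,0,0,0,0,1,0,0,0,0,0,0,0,0]
Step 4: insert hf at [22, 26] -> counters=[1,1,1,0,0,0,0,0,0,0,0,1,1,0,0,0,0,0,1,0,0,0,1,0,0,0,1]
Step 5: delete zsi at [2, 18] -> counters=[1,1,0,0,0,0,0,0,0,0,0,1,1,0,0,0,0,0,0,0,0,0,1,0,0,0,1]
Step 6: insert xi at [0, 12] -> counters=[2,1,0,0,0,0,0,0,0,0,0,1,2,0,0,0,0,0,0,0,0,0,1,0,0,0,1]
Step 7: insert xi at [0, 12] -> counters=[3,1,0,0,0,0,0,0,0,0,0,1,3,0,0,0,0,0,0,0,0,0,1,0,0,0,1]
Final counters=[3,1,0,0,0,0,0,0,0,0,0,1,3,0,0,0,0,0,0,0,0,0,1,0,0,0,1] -> counters[2]=0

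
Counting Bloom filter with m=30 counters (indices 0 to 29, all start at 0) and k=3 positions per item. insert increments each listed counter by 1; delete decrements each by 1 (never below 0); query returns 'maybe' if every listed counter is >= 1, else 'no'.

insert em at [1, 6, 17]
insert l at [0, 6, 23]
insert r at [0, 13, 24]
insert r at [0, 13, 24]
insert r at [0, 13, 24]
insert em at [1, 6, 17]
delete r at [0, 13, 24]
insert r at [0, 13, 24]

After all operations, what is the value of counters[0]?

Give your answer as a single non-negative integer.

Step 1: insert em at [1, 6, 17] -> counters=[0,1,0,0,0,0,1,0,0,0,0,0,0,0,0,0,0,1,0,0,0,0,0,0,0,0,0,0,0,0]
Step 2: insert l at [0, 6, 23] -> counters=[1,1,0,0,0,0,2,0,0,0,0,0,0,0,0,0,0,1,0,0,0,0,0,1,0,0,0,0,0,0]
Step 3: insert r at [0, 13, 24] -> counters=[2,1,0,0,0,0,2,0,0,0,0,0,0,1,0,0,0,1,0,0,0,0,0,1,1,0,0,0,0,0]
Step 4: insert r at [0, 13, 24] -> counters=[3,1,0,0,0,0,2,0,0,0,0,0,0,2,0,0,0,1,0,0,0,0,0,1,2,0,0,0,0,0]
Step 5: insert r at [0, 13, 24] -> counters=[4,1,0,0,0,0,2,0,0,0,0,0,0,3,0,0,0,1,0,0,0,0,0,1,3,0,0,0,0,0]
Step 6: insert em at [1, 6, 17] -> counters=[4,2,0,0,0,0,3,0,0,0,0,0,0,3,0,0,0,2,0,0,0,0,0,1,3,0,0,0,0,0]
Step 7: delete r at [0, 13, 24] -> counters=[3,2,0,0,0,0,3,0,0,0,0,0,0,2,0,0,0,2,0,0,0,0,0,1,2,0,0,0,0,0]
Step 8: insert r at [0, 13, 24] -> counters=[4,2,0,0,0,0,3,0,0,0,0,0,0,3,0,0,0,2,0,0,0,0,0,1,3,0,0,0,0,0]
Final counters=[4,2,0,0,0,0,3,0,0,0,0,0,0,3,0,0,0,2,0,0,0,0,0,1,3,0,0,0,0,0] -> counters[0]=4

Answer: 4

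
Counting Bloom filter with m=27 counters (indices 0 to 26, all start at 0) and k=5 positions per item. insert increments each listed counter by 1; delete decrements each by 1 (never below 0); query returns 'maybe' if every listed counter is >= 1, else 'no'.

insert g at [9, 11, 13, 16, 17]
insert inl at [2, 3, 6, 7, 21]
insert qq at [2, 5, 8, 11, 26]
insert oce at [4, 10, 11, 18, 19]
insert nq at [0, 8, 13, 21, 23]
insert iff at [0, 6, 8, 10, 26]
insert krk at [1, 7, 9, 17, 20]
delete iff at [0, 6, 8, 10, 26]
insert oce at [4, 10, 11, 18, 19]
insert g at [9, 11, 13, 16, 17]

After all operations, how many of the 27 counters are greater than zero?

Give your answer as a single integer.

Answer: 21

Derivation:
Step 1: insert g at [9, 11, 13, 16, 17] -> counters=[0,0,0,0,0,0,0,0,0,1,0,1,0,1,0,0,1,1,0,0,0,0,0,0,0,0,0]
Step 2: insert inl at [2, 3, 6, 7, 21] -> counters=[0,0,1,1,0,0,1,1,0,1,0,1,0,1,0,0,1,1,0,0,0,1,0,0,0,0,0]
Step 3: insert qq at [2, 5, 8, 11, 26] -> counters=[0,0,2,1,0,1,1,1,1,1,0,2,0,1,0,0,1,1,0,0,0,1,0,0,0,0,1]
Step 4: insert oce at [4, 10, 11, 18, 19] -> counters=[0,0,2,1,1,1,1,1,1,1,1,3,0,1,0,0,1,1,1,1,0,1,0,0,0,0,1]
Step 5: insert nq at [0, 8, 13, 21, 23] -> counters=[1,0,2,1,1,1,1,1,2,1,1,3,0,2,0,0,1,1,1,1,0,2,0,1,0,0,1]
Step 6: insert iff at [0, 6, 8, 10, 26] -> counters=[2,0,2,1,1,1,2,1,3,1,2,3,0,2,0,0,1,1,1,1,0,2,0,1,0,0,2]
Step 7: insert krk at [1, 7, 9, 17, 20] -> counters=[2,1,2,1,1,1,2,2,3,2,2,3,0,2,0,0,1,2,1,1,1,2,0,1,0,0,2]
Step 8: delete iff at [0, 6, 8, 10, 26] -> counters=[1,1,2,1,1,1,1,2,2,2,1,3,0,2,0,0,1,2,1,1,1,2,0,1,0,0,1]
Step 9: insert oce at [4, 10, 11, 18, 19] -> counters=[1,1,2,1,2,1,1,2,2,2,2,4,0,2,0,0,1,2,2,2,1,2,0,1,0,0,1]
Step 10: insert g at [9, 11, 13, 16, 17] -> counters=[1,1,2,1,2,1,1,2,2,3,2,5,0,3,0,0,2,3,2,2,1,2,0,1,0,0,1]
Final counters=[1,1,2,1,2,1,1,2,2,3,2,5,0,3,0,0,2,3,2,2,1,2,0,1,0,0,1] -> 21 nonzero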